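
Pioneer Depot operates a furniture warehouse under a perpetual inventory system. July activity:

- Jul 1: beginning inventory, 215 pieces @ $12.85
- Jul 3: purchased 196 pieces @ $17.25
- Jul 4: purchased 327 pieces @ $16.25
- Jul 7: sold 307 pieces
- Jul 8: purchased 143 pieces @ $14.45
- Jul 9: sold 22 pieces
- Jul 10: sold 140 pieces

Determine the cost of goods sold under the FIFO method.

COGS = $7,086.25

Jul 7, 307 sold [FIFO — oldest first]: 215 @ $12.85 + 92 @ $17.25 = $4,349.75
Jul 9, 22 sold [FIFO — oldest first]: 22 @ $17.25 = $379.50
Jul 10, 140 sold [FIFO — oldest first]: 82 @ $17.25 + 58 @ $16.25 = $2,357.00
Total COGS = $4,349.75 + $379.50 + $2,357.00 = $7,086.25
Ending inventory: 269 @ $16.25 + 143 @ $14.45 = $6,437.60
Check: goods available $13,523.85 = COGS $7,086.25 + ending $6,437.60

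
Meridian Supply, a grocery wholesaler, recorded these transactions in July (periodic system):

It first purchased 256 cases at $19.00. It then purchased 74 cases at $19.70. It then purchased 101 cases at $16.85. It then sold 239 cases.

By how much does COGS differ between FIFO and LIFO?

FIFO COGS: 239 @ $19.00 = $4,541.00
LIFO COGS: 101 @ $16.85 + 74 @ $19.70 + 64 @ $19.00 = $4,375.65
Difference = |$4,541.00 − $4,375.65| = $165.35

$165.35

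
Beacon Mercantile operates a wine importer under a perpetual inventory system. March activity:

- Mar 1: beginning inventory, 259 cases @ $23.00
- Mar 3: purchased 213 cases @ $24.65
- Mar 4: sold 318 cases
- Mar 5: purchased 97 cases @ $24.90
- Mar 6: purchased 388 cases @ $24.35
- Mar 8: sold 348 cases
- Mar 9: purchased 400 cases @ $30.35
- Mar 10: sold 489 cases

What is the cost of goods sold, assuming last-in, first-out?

COGS = $30,473.35

Mar 4, 318 sold [LIFO — newest first]: 213 @ $24.65 + 105 @ $23.00 = $7,665.45
Mar 8, 348 sold [LIFO — newest first]: 348 @ $24.35 = $8,473.80
Mar 10, 489 sold [LIFO — newest first]: 400 @ $30.35 + 40 @ $24.35 + 49 @ $24.90 = $14,334.10
Total COGS = $7,665.45 + $8,473.80 + $14,334.10 = $30,473.35
Ending inventory: 154 @ $23.00 + 48 @ $24.90 = $4,737.20
Check: goods available $35,210.55 = COGS $30,473.35 + ending $4,737.20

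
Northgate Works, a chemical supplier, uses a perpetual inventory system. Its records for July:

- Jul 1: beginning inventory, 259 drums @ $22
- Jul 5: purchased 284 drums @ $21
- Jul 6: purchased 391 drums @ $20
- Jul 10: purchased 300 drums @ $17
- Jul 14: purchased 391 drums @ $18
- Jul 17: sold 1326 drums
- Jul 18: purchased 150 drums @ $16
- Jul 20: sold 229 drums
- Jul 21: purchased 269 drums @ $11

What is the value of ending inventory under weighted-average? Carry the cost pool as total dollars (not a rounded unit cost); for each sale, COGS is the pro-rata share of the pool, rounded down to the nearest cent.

Ending inventory = $6,985.68

After Jul 1: 259 on hand, pool $5,698.00 (≈ $22.0000 each)
After Jul 5: 543 on hand, pool $11,662.00 (≈ $21.4770 each)
After Jul 6: 934 on hand, pool $19,482.00 (≈ $20.8587 each)
After Jul 10: 1234 on hand, pool $24,582.00 (≈ $19.9206 each)
After Jul 14: 1625 on hand, pool $31,620.00 (≈ $19.4585 each)
Jul 17, sell 1326: 1326/1625 × $31,620.00 → $25,801.92
After Jul 18: 449 on hand, pool $8,218.08 (≈ $18.3031 each)
Jul 20, sell 229: 229/449 × $8,218.08 → $4,191.40
After Jul 21: 489 on hand, pool $6,985.68 (≈ $14.2856 each)
Total COGS = $25,801.92 + $4,191.40 = $29,993.32
Ending inventory (cost pool remaining) = $6,985.68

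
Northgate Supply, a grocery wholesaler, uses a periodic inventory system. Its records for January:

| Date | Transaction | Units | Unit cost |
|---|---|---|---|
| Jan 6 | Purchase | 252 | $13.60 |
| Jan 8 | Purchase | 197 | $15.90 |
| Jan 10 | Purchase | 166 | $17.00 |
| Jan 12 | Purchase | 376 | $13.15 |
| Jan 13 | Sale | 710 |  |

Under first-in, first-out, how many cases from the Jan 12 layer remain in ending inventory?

Jan 13, 710 sold [FIFO — oldest first]: 252 @ $13.60 + 197 @ $15.90 + 166 @ $17.00 + 95 @ $13.15 = $10,630.75
Ending inventory: 281 @ $13.15 = $3,695.15

281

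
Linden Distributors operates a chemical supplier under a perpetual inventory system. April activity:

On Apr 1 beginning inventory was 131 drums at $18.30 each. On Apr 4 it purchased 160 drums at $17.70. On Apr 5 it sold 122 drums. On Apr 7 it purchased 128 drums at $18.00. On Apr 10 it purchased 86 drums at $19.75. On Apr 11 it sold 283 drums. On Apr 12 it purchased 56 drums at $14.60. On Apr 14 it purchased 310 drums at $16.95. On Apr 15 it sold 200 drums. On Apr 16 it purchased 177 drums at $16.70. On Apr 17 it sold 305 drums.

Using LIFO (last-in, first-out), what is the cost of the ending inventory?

Apr 5, 122 sold [LIFO — newest first]: 122 @ $17.70 = $2,159.40
Apr 11, 283 sold [LIFO — newest first]: 86 @ $19.75 + 128 @ $18.00 + 38 @ $17.70 + 31 @ $18.30 = $5,242.40
Apr 15, 200 sold [LIFO — newest first]: 200 @ $16.95 = $3,390.00
Apr 17, 305 sold [LIFO — newest first]: 177 @ $16.70 + 110 @ $16.95 + 18 @ $14.60 = $5,083.20
Total COGS = $2,159.40 + $5,242.40 + $3,390.00 + $5,083.20 = $15,875.00
Ending inventory: 100 @ $18.30 + 38 @ $14.60 = $2,384.80
Check: goods available $18,259.80 = COGS $15,875.00 + ending $2,384.80

Ending inventory = $2,384.80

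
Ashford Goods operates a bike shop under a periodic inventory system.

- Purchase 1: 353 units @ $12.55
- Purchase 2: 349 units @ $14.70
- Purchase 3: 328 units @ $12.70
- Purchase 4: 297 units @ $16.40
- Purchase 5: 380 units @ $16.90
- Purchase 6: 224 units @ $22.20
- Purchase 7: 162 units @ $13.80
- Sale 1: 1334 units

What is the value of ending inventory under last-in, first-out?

Sale 1 (1334) [LIFO — newest first]: 162 @ $13.80 + 224 @ $22.20 + 380 @ $16.90 + 297 @ $16.40 + 271 @ $12.70 = $21,942.90
Ending inventory: 353 @ $12.55 + 349 @ $14.70 + 57 @ $12.70 = $10,284.35

Ending inventory = $10,284.35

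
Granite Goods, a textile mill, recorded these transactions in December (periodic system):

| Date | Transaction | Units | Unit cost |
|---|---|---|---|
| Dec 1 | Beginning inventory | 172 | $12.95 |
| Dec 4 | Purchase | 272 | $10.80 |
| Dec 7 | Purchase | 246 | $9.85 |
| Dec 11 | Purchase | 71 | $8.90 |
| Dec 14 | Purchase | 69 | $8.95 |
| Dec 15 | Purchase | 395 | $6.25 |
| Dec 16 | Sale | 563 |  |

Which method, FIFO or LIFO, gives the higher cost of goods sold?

FIFO

FIFO COGS: 172 @ $12.95 + 272 @ $10.80 + 119 @ $9.85 = $6,337.15
LIFO COGS: 395 @ $6.25 + 69 @ $8.95 + 71 @ $8.90 + 28 @ $9.85 = $3,994.00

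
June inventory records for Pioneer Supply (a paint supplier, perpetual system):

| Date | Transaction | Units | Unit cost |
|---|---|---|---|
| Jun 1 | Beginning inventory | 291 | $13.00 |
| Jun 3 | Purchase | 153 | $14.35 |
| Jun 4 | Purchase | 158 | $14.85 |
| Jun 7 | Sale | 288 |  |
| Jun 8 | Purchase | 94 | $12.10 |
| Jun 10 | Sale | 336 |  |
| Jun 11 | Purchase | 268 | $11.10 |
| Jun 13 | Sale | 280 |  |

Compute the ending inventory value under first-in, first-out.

Jun 7, 288 sold [FIFO — oldest first]: 288 @ $13.00 = $3,744.00
Jun 10, 336 sold [FIFO — oldest first]: 3 @ $13.00 + 153 @ $14.35 + 158 @ $14.85 + 22 @ $12.10 = $4,847.05
Jun 13, 280 sold [FIFO — oldest first]: 72 @ $12.10 + 208 @ $11.10 = $3,180.00
Total COGS = $3,744.00 + $4,847.05 + $3,180.00 = $11,771.05
Ending inventory: 60 @ $11.10 = $666.00

Ending inventory = $666.00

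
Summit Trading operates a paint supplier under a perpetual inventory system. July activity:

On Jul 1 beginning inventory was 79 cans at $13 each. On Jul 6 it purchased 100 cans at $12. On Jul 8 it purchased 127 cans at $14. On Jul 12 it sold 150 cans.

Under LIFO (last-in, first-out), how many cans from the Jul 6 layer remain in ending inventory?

Jul 12, 150 sold [LIFO — newest first]: 127 @ $14 + 23 @ $12 = $2,054
Ending inventory: 79 @ $13 + 77 @ $12 = $1,951

77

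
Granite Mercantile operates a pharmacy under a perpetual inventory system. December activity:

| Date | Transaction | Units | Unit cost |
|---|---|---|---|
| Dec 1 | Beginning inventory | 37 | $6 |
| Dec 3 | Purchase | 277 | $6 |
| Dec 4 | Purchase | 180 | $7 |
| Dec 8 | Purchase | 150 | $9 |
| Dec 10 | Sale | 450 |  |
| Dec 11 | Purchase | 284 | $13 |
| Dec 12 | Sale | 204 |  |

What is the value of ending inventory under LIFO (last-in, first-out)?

Ending inventory = $2,204

Dec 10, 450 sold [LIFO — newest first]: 150 @ $9 + 180 @ $7 + 120 @ $6 = $3,330
Dec 12, 204 sold [LIFO — newest first]: 204 @ $13 = $2,652
Total COGS = $3,330 + $2,652 = $5,982
Ending inventory: 37 @ $6 + 157 @ $6 + 80 @ $13 = $2,204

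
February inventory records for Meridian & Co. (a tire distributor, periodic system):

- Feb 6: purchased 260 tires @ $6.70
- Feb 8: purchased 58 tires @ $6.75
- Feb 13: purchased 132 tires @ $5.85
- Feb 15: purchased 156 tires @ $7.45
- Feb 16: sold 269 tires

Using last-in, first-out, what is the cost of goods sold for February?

Feb 16, 269 sold [LIFO — newest first]: 156 @ $7.45 + 113 @ $5.85 = $1,823.25
Ending inventory: 260 @ $6.70 + 58 @ $6.75 + 19 @ $5.85 = $2,244.65
Check: goods available $4,067.90 = COGS $1,823.25 + ending $2,244.65

COGS = $1,823.25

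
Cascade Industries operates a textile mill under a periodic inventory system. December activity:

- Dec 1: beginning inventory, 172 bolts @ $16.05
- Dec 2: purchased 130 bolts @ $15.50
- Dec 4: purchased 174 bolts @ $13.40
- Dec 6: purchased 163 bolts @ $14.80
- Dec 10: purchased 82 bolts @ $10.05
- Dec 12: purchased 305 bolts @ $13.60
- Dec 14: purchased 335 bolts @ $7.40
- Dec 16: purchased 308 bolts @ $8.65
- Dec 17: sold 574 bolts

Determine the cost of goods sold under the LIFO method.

Dec 17, 574 sold [LIFO — newest first]: 308 @ $8.65 + 266 @ $7.40 = $4,632.60
Ending inventory: 172 @ $16.05 + 130 @ $15.50 + 174 @ $13.40 + 163 @ $14.80 + 82 @ $10.05 + 305 @ $13.60 + 69 @ $7.40 = $15,002.30

COGS = $4,632.60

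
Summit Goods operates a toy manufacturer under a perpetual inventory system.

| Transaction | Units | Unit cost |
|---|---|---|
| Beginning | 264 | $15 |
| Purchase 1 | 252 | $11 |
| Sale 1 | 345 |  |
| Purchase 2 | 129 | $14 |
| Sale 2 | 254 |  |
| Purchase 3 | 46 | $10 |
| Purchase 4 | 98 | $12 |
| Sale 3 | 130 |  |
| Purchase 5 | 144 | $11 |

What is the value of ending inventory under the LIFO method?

Sale 1 (345) [LIFO — newest first]: 252 @ $11 + 93 @ $15 = $4,167
Sale 2 (254) [LIFO — newest first]: 129 @ $14 + 125 @ $15 = $3,681
Sale 3 (130) [LIFO — newest first]: 98 @ $12 + 32 @ $10 = $1,496
Total COGS = $4,167 + $3,681 + $1,496 = $9,344
Ending inventory: 46 @ $15 + 14 @ $10 + 144 @ $11 = $2,414
Check: goods available $11,758 = COGS $9,344 + ending $2,414

Ending inventory = $2,414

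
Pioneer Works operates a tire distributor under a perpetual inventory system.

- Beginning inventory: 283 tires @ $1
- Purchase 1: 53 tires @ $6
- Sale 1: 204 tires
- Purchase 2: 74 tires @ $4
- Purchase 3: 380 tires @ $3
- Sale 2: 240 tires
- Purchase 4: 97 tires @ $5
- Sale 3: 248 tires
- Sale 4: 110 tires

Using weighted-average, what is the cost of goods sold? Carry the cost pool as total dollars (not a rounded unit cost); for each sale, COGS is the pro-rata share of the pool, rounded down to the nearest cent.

After Beginning: 283 on hand, pool $283.00 (≈ $1.0000 each)
After Purchase 1: 336 on hand, pool $601.00 (≈ $1.7887 each)
Sale 1, sell 204: 204/336 × $601.00 → $364.89
After Purchase 2: 206 on hand, pool $532.11 (≈ $2.5831 each)
After Purchase 3: 586 on hand, pool $1,672.11 (≈ $2.8534 each)
Sale 2, sell 240: 240/586 × $1,672.11 → $684.82
After Purchase 4: 443 on hand, pool $1,472.29 (≈ $3.3235 each)
Sale 3, sell 248: 248/443 × $1,472.29 → $824.21
Sale 4, sell 110: 110/195 × $648.08 → $365.58
Total COGS = $364.89 + $684.82 + $824.21 + $365.58 = $2,239.50
Ending inventory (cost pool remaining) = $282.50
Check: goods available $2,522.00 = COGS $2,239.50 + ending $282.50

COGS = $2,239.50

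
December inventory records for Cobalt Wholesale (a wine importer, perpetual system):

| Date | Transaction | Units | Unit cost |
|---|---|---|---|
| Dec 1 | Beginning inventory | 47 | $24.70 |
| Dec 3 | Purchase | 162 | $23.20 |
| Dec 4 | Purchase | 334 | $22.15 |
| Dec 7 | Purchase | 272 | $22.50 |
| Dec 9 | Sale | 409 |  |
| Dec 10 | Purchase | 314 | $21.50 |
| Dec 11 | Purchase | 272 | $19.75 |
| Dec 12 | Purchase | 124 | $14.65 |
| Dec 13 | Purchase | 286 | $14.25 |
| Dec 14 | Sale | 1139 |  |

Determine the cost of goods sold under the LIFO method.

Dec 9, 409 sold [LIFO — newest first]: 272 @ $22.50 + 137 @ $22.15 = $9,154.55
Dec 14, 1139 sold [LIFO — newest first]: 286 @ $14.25 + 124 @ $14.65 + 272 @ $19.75 + 314 @ $21.50 + 143 @ $22.15 = $21,182.55
Total COGS = $9,154.55 + $21,182.55 = $30,337.10
Ending inventory: 47 @ $24.70 + 162 @ $23.20 + 54 @ $22.15 = $6,115.40
Check: goods available $36,452.50 = COGS $30,337.10 + ending $6,115.40

COGS = $30,337.10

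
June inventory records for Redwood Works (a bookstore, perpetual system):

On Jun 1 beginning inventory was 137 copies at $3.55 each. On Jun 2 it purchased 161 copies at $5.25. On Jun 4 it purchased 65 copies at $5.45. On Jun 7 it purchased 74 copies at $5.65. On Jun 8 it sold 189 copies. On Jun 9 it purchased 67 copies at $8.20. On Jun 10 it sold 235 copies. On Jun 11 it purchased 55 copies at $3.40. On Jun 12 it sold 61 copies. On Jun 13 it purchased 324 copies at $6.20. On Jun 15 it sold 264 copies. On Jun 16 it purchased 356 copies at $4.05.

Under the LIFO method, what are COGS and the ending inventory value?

Jun 8, 189 sold [LIFO — newest first]: 74 @ $5.65 + 65 @ $5.45 + 50 @ $5.25 = $1,034.85
Jun 10, 235 sold [LIFO — newest first]: 67 @ $8.20 + 111 @ $5.25 + 57 @ $3.55 = $1,334.50
Jun 12, 61 sold [LIFO — newest first]: 55 @ $3.40 + 6 @ $3.55 = $208.30
Jun 15, 264 sold [LIFO — newest first]: 264 @ $6.20 = $1,636.80
Total COGS = $1,034.85 + $1,334.50 + $208.30 + $1,636.80 = $4,214.45
Ending inventory: 74 @ $3.55 + 60 @ $6.20 + 356 @ $4.05 = $2,076.50

COGS = $4,214.45; ending inventory = $2,076.50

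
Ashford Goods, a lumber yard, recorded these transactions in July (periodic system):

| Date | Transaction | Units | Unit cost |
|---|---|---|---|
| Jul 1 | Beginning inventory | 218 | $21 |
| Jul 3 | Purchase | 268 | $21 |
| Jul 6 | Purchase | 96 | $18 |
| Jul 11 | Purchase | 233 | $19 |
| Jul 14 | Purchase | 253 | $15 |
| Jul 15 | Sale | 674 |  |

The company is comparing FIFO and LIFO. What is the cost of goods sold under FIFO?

FIFO COGS: 218 @ $21 + 268 @ $21 + 96 @ $18 + 92 @ $19 = $13,682
LIFO COGS: 253 @ $15 + 233 @ $19 + 96 @ $18 + 92 @ $21 = $11,882

COGS = $13,682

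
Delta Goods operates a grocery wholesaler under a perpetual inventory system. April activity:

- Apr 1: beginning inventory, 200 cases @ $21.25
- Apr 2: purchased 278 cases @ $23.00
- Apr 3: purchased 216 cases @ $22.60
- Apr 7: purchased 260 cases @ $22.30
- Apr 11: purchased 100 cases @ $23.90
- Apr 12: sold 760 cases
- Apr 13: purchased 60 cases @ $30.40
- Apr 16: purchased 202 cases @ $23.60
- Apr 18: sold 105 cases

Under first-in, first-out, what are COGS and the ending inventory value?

COGS = $19,338.90; ending inventory = $10,965.90

Apr 12, 760 sold [FIFO — oldest first]: 200 @ $21.25 + 278 @ $23.00 + 216 @ $22.60 + 66 @ $22.30 = $16,997.40
Apr 18, 105 sold [FIFO — oldest first]: 105 @ $22.30 = $2,341.50
Total COGS = $16,997.40 + $2,341.50 = $19,338.90
Ending inventory: 89 @ $22.30 + 100 @ $23.90 + 60 @ $30.40 + 202 @ $23.60 = $10,965.90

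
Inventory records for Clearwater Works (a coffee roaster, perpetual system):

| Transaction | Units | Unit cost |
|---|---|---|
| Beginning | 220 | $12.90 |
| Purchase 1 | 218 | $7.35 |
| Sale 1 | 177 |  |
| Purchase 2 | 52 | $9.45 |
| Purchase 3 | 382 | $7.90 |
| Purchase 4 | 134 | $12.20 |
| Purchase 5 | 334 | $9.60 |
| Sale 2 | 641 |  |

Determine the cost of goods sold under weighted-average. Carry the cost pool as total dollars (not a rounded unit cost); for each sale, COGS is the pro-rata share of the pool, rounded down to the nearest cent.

COGS = $7,855.11

After Beginning: 220 on hand, pool $2,838.00 (≈ $12.9000 each)
After Purchase 1: 438 on hand, pool $4,440.30 (≈ $10.1377 each)
Sale 1, sell 177: 177/438 × $4,440.30 → $1,794.36
After Purchase 2: 313 on hand, pool $3,137.34 (≈ $10.0235 each)
After Purchase 3: 695 on hand, pool $6,155.14 (≈ $8.8563 each)
After Purchase 4: 829 on hand, pool $7,789.94 (≈ $9.3968 each)
After Purchase 5: 1163 on hand, pool $10,996.34 (≈ $9.4552 each)
Sale 2, sell 641: 641/1163 × $10,996.34 → $6,060.75
Total COGS = $1,794.36 + $6,060.75 = $7,855.11
Ending inventory (cost pool remaining) = $4,935.59
Check: goods available $12,790.70 = COGS $7,855.11 + ending $4,935.59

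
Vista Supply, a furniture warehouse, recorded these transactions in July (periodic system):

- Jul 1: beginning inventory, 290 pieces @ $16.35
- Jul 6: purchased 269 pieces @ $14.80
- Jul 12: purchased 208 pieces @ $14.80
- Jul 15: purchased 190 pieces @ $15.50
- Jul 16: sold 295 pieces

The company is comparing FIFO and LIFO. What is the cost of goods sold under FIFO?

FIFO COGS: 290 @ $16.35 + 5 @ $14.80 = $4,815.50
LIFO COGS: 190 @ $15.50 + 105 @ $14.80 = $4,499.00

COGS = $4,815.50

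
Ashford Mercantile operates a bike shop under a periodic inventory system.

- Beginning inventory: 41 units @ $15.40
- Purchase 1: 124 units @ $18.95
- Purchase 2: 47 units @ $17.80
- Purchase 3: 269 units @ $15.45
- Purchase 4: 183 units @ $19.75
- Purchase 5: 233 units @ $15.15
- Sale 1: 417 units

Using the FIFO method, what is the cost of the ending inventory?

Sale 1 (417) [FIFO — oldest first]: 41 @ $15.40 + 124 @ $18.95 + 47 @ $17.80 + 205 @ $15.45 = $6,985.05
Ending inventory: 64 @ $15.45 + 183 @ $19.75 + 233 @ $15.15 = $8,133.00

Ending inventory = $8,133.00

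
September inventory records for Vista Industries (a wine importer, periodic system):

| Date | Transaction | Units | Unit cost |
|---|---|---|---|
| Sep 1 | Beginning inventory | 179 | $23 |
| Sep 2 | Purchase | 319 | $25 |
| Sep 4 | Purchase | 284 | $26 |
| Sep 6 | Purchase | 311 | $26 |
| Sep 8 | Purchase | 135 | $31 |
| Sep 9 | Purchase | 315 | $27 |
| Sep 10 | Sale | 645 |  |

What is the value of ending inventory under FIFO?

Sep 10, 645 sold [FIFO — oldest first]: 179 @ $23 + 319 @ $25 + 147 @ $26 = $15,914
Ending inventory: 137 @ $26 + 311 @ $26 + 135 @ $31 + 315 @ $27 = $24,338

Ending inventory = $24,338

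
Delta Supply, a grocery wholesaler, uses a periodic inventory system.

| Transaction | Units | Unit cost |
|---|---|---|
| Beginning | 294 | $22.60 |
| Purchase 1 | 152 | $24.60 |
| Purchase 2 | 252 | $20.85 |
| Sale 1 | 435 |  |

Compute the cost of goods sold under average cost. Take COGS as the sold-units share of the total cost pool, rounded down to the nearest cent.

COGS = $9,745.62

Sale 1, sell 435: 435/698 × $15,637.80 → $9,745.62
Ending inventory (cost pool remaining) = $5,892.18
Check: goods available $15,637.80 = COGS $9,745.62 + ending $5,892.18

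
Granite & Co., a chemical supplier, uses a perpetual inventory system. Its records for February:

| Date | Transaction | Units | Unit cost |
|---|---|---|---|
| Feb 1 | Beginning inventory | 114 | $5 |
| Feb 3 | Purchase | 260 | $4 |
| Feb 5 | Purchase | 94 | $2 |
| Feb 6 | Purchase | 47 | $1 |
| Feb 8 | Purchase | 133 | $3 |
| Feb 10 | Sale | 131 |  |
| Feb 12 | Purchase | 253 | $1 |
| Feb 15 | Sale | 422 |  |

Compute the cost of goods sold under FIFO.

COGS = $1,959

Feb 10, 131 sold [FIFO — oldest first]: 114 @ $5 + 17 @ $4 = $638
Feb 15, 422 sold [FIFO — oldest first]: 243 @ $4 + 94 @ $2 + 47 @ $1 + 38 @ $3 = $1,321
Total COGS = $638 + $1,321 = $1,959
Ending inventory: 95 @ $3 + 253 @ $1 = $538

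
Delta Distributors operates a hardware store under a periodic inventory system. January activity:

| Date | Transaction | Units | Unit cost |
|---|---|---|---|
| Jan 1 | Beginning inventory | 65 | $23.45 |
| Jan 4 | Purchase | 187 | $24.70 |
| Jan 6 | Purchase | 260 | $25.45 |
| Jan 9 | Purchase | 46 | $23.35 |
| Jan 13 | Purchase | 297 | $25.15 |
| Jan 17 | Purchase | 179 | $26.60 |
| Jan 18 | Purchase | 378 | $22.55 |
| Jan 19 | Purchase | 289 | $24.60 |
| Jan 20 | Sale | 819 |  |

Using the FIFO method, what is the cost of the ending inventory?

Jan 20, 819 sold [FIFO — oldest first]: 65 @ $23.45 + 187 @ $24.70 + 260 @ $25.45 + 46 @ $23.35 + 261 @ $25.15 = $20,398.40
Ending inventory: 36 @ $25.15 + 179 @ $26.60 + 378 @ $22.55 + 289 @ $24.60 = $21,300.10

Ending inventory = $21,300.10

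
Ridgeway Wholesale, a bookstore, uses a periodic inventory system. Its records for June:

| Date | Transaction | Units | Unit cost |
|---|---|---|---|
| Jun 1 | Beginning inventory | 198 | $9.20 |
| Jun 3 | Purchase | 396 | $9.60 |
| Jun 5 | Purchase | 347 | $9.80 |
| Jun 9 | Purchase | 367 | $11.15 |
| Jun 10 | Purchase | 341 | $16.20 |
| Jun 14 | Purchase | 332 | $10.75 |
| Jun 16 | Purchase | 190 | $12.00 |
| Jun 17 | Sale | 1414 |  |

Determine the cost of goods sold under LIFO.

COGS = $17,268.45

Jun 17, 1414 sold [LIFO — newest first]: 190 @ $12.00 + 332 @ $10.75 + 341 @ $16.20 + 367 @ $11.15 + 184 @ $9.80 = $17,268.45
Ending inventory: 198 @ $9.20 + 396 @ $9.60 + 163 @ $9.80 = $7,220.60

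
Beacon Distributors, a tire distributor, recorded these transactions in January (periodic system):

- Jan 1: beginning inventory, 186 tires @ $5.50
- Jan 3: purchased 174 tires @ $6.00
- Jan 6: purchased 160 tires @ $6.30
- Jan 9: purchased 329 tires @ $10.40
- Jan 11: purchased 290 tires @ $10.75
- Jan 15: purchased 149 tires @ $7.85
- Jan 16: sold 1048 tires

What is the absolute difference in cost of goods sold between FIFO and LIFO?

FIFO COGS: 186 @ $5.50 + 174 @ $6.00 + 160 @ $6.30 + 329 @ $10.40 + 199 @ $10.75 = $8,635.85
LIFO COGS: 149 @ $7.85 + 290 @ $10.75 + 329 @ $10.40 + 160 @ $6.30 + 120 @ $6.00 = $9,436.75
Difference = |$8,635.85 − $9,436.75| = $800.90

$800.90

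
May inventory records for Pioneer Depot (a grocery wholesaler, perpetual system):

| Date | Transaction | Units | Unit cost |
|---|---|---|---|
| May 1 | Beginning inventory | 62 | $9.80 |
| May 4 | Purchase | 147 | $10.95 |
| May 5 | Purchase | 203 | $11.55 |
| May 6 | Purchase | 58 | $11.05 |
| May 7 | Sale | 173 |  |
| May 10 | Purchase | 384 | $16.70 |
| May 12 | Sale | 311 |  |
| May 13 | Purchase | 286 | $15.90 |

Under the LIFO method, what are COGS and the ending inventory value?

May 7, 173 sold [LIFO — newest first]: 58 @ $11.05 + 115 @ $11.55 = $1,969.15
May 12, 311 sold [LIFO — newest first]: 311 @ $16.70 = $5,193.70
Total COGS = $1,969.15 + $5,193.70 = $7,162.85
Ending inventory: 62 @ $9.80 + 147 @ $10.95 + 88 @ $11.55 + 73 @ $16.70 + 286 @ $15.90 = $9,000.15

COGS = $7,162.85; ending inventory = $9,000.15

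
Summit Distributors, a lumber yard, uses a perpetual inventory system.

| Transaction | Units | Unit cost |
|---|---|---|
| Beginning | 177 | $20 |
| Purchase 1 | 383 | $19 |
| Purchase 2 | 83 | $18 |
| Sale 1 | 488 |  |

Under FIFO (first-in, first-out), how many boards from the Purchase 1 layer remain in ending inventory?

72

Sale 1 (488) [FIFO — oldest first]: 177 @ $20 + 311 @ $19 = $9,449
Ending inventory: 72 @ $19 + 83 @ $18 = $2,862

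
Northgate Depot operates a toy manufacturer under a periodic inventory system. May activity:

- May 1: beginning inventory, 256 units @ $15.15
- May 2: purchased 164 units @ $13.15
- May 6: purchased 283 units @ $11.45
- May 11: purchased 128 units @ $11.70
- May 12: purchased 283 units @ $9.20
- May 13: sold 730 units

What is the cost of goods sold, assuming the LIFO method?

COGS = $7,814.95

May 13, 730 sold [LIFO — newest first]: 283 @ $9.20 + 128 @ $11.70 + 283 @ $11.45 + 36 @ $13.15 = $7,814.95
Ending inventory: 256 @ $15.15 + 128 @ $13.15 = $5,561.60
Check: goods available $13,376.55 = COGS $7,814.95 + ending $5,561.60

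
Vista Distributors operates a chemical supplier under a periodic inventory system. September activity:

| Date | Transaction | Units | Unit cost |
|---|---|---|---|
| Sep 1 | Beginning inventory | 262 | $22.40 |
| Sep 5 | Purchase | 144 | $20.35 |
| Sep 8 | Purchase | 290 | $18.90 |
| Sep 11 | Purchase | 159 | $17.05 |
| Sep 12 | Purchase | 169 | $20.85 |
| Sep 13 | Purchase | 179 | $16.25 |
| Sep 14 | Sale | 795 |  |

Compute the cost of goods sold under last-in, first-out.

COGS = $14,586.55

Sep 14, 795 sold [LIFO — newest first]: 179 @ $16.25 + 169 @ $20.85 + 159 @ $17.05 + 288 @ $18.90 = $14,586.55
Ending inventory: 262 @ $22.40 + 144 @ $20.35 + 2 @ $18.90 = $8,837.00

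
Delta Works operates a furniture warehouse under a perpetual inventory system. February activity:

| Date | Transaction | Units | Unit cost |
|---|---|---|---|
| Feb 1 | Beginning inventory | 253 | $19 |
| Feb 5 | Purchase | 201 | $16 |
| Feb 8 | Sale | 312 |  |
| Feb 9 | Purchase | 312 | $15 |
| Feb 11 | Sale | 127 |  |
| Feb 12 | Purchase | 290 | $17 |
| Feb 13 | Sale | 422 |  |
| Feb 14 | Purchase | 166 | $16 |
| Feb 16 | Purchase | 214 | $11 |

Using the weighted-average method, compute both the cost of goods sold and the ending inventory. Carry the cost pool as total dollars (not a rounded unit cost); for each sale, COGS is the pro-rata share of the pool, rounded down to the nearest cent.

COGS = $14,438.32; ending inventory = $8,204.68

After Feb 1: 253 on hand, pool $4,807.00 (≈ $19.0000 each)
After Feb 5: 454 on hand, pool $8,023.00 (≈ $17.6718 each)
Feb 8, sell 312: 312/454 × $8,023.00 → $5,513.60
After Feb 9: 454 on hand, pool $7,189.40 (≈ $15.8357 each)
Feb 11, sell 127: 127/454 × $7,189.40 → $2,011.13
After Feb 12: 617 on hand, pool $10,108.27 (≈ $16.3829 each)
Feb 13, sell 422: 422/617 × $10,108.27 → $6,913.59
After Feb 14: 361 on hand, pool $5,850.68 (≈ $16.2069 each)
After Feb 16: 575 on hand, pool $8,204.68 (≈ $14.2690 each)
Total COGS = $5,513.60 + $2,011.13 + $6,913.59 = $14,438.32
Ending inventory (cost pool remaining) = $8,204.68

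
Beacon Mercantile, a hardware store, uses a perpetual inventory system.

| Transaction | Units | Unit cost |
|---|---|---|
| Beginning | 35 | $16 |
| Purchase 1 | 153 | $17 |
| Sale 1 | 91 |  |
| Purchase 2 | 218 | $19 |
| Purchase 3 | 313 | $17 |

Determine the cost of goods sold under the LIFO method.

COGS = $1,547

Sale 1 (91) [LIFO — newest first]: 91 @ $17 = $1,547
Ending inventory: 35 @ $16 + 62 @ $17 + 218 @ $19 + 313 @ $17 = $11,077
Check: goods available $12,624 = COGS $1,547 + ending $11,077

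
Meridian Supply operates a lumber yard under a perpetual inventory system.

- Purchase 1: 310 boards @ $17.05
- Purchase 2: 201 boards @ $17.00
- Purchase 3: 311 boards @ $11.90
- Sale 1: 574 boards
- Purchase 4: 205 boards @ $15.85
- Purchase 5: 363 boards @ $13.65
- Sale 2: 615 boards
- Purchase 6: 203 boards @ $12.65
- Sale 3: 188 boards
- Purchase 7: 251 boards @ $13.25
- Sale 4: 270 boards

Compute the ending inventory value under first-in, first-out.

Sale 1 (574) [FIFO — oldest first]: 310 @ $17.05 + 201 @ $17.00 + 63 @ $11.90 = $9,452.20
Sale 2 (615) [FIFO — oldest first]: 248 @ $11.90 + 205 @ $15.85 + 162 @ $13.65 = $8,411.75
Sale 3 (188) [FIFO — oldest first]: 188 @ $13.65 = $2,566.20
Sale 4 (270) [FIFO — oldest first]: 13 @ $13.65 + 203 @ $12.65 + 54 @ $13.25 = $3,460.90
Total COGS = $9,452.20 + $8,411.75 + $2,566.20 + $3,460.90 = $23,891.05
Ending inventory: 197 @ $13.25 = $2,610.25

Ending inventory = $2,610.25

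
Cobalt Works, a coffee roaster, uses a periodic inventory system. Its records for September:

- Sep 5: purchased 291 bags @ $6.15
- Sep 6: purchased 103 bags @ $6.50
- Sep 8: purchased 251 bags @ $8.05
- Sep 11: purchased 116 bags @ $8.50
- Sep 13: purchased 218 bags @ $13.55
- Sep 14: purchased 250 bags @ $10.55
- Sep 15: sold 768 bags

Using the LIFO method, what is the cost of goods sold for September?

COGS = $8,058.60

Sep 15, 768 sold [LIFO — newest first]: 250 @ $10.55 + 218 @ $13.55 + 116 @ $8.50 + 184 @ $8.05 = $8,058.60
Ending inventory: 291 @ $6.15 + 103 @ $6.50 + 67 @ $8.05 = $2,998.50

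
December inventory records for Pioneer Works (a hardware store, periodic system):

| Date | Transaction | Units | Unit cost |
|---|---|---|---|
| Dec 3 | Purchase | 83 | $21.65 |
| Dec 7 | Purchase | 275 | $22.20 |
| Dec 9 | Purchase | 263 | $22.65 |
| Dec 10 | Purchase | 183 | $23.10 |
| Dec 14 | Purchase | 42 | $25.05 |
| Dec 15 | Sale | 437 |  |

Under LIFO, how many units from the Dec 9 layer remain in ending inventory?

Dec 15, 437 sold [LIFO — newest first]: 42 @ $25.05 + 183 @ $23.10 + 212 @ $22.65 = $10,081.20
Ending inventory: 83 @ $21.65 + 275 @ $22.20 + 51 @ $22.65 = $9,057.10

51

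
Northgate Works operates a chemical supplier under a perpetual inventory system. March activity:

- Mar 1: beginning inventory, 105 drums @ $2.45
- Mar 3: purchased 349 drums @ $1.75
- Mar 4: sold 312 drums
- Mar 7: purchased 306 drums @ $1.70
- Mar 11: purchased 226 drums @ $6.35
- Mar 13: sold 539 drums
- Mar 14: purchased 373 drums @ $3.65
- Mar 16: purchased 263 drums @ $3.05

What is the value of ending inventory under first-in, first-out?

Mar 4, 312 sold [FIFO — oldest first]: 105 @ $2.45 + 207 @ $1.75 = $619.50
Mar 13, 539 sold [FIFO — oldest first]: 142 @ $1.75 + 306 @ $1.70 + 91 @ $6.35 = $1,346.55
Total COGS = $619.50 + $1,346.55 = $1,966.05
Ending inventory: 135 @ $6.35 + 373 @ $3.65 + 263 @ $3.05 = $3,020.85
Check: goods available $4,986.90 = COGS $1,966.05 + ending $3,020.85

Ending inventory = $3,020.85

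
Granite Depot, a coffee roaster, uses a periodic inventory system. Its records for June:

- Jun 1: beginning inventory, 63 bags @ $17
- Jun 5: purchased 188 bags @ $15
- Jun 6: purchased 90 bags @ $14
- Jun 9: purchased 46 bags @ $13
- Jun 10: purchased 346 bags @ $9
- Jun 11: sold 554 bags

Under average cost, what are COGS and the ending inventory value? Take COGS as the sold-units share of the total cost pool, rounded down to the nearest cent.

COGS = $6,698.63; ending inventory = $2,164.37

Jun 11, sell 554: 554/733 × $8,863.00 → $6,698.63
Ending inventory (cost pool remaining) = $2,164.37
Check: goods available $8,863.00 = COGS $6,698.63 + ending $2,164.37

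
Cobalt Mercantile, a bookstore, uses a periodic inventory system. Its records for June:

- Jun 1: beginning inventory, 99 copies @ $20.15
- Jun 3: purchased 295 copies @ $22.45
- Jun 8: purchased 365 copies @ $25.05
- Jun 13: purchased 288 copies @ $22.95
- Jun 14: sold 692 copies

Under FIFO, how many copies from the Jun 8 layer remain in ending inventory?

67

Jun 14, 692 sold [FIFO — oldest first]: 99 @ $20.15 + 295 @ $22.45 + 298 @ $25.05 = $16,082.50
Ending inventory: 67 @ $25.05 + 288 @ $22.95 = $8,287.95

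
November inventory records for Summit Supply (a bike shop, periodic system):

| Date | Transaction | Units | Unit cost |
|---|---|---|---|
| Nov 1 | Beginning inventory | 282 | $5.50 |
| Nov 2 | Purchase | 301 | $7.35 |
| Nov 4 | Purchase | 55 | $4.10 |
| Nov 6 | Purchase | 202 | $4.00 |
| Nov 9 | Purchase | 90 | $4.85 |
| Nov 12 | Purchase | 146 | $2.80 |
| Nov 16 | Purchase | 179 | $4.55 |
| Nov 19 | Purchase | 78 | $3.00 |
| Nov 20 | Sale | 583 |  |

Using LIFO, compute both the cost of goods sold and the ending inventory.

Nov 20, 583 sold [LIFO — newest first]: 78 @ $3.00 + 179 @ $4.55 + 146 @ $2.80 + 90 @ $4.85 + 90 @ $4.00 = $2,253.75
Ending inventory: 282 @ $5.50 + 301 @ $7.35 + 55 @ $4.10 + 112 @ $4.00 = $4,436.85
Check: goods available $6,690.60 = COGS $2,253.75 + ending $4,436.85

COGS = $2,253.75; ending inventory = $4,436.85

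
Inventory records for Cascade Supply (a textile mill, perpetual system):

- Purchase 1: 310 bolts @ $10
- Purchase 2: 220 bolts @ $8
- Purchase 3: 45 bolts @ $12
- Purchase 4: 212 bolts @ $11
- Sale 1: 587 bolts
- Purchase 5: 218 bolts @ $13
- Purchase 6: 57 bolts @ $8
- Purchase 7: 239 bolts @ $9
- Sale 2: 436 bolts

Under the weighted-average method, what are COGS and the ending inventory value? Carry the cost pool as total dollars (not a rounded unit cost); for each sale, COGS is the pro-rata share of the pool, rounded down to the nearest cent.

COGS = $10,289.45; ending inventory = $2,883.55

After Purchase 1: 310 on hand, pool $3,100.00 (≈ $10.0000 each)
After Purchase 2: 530 on hand, pool $4,860.00 (≈ $9.1698 each)
After Purchase 3: 575 on hand, pool $5,400.00 (≈ $9.3913 each)
After Purchase 4: 787 on hand, pool $7,732.00 (≈ $9.8247 each)
Sale 1, sell 587: 587/787 × $7,732.00 → $5,767.06
After Purchase 5: 418 on hand, pool $4,798.94 (≈ $11.4807 each)
After Purchase 6: 475 on hand, pool $5,254.94 (≈ $11.0630 each)
After Purchase 7: 714 on hand, pool $7,405.94 (≈ $10.3725 each)
Sale 2, sell 436: 436/714 × $7,405.94 → $4,522.39
Total COGS = $5,767.06 + $4,522.39 = $10,289.45
Ending inventory (cost pool remaining) = $2,883.55
Check: goods available $13,173.00 = COGS $10,289.45 + ending $2,883.55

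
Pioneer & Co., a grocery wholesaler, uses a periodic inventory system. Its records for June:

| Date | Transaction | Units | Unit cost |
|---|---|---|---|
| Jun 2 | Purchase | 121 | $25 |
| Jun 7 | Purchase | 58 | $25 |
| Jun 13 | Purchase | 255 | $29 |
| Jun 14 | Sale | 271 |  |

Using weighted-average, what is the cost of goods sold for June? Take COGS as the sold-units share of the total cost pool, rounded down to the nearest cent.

Jun 14, sell 271: 271/434 × $11,870.00 → $7,411.91
Ending inventory (cost pool remaining) = $4,458.09

COGS = $7,411.91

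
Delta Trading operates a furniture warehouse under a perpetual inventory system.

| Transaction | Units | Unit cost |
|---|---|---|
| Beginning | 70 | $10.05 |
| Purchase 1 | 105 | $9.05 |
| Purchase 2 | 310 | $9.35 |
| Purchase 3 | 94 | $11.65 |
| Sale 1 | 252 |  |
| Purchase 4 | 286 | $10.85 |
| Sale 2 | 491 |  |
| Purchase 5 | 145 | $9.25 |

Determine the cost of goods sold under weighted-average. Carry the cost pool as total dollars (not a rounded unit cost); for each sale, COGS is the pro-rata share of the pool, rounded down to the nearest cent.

After Beginning: 70 on hand, pool $703.50 (≈ $10.0500 each)
After Purchase 1: 175 on hand, pool $1,653.75 (≈ $9.4500 each)
After Purchase 2: 485 on hand, pool $4,552.25 (≈ $9.3861 each)
After Purchase 3: 579 on hand, pool $5,647.35 (≈ $9.7536 each)
Sale 1, sell 252: 252/579 × $5,647.35 → $2,457.91
After Purchase 4: 613 on hand, pool $6,292.54 (≈ $10.2652 each)
Sale 2, sell 491: 491/613 × $6,292.54 → $5,040.19
After Purchase 5: 267 on hand, pool $2,593.60 (≈ $9.7139 each)
Total COGS = $2,457.91 + $5,040.19 = $7,498.10
Ending inventory (cost pool remaining) = $2,593.60

COGS = $7,498.10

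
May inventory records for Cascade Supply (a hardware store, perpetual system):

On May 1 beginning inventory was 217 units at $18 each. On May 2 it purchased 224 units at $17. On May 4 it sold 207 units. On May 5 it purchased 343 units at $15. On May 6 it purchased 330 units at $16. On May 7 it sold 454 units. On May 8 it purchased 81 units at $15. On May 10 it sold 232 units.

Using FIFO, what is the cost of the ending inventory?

May 4, 207 sold [FIFO — oldest first]: 207 @ $18 = $3,726
May 7, 454 sold [FIFO — oldest first]: 10 @ $18 + 224 @ $17 + 220 @ $15 = $7,288
May 10, 232 sold [FIFO — oldest first]: 123 @ $15 + 109 @ $16 = $3,589
Total COGS = $3,726 + $7,288 + $3,589 = $14,603
Ending inventory: 221 @ $16 + 81 @ $15 = $4,751

Ending inventory = $4,751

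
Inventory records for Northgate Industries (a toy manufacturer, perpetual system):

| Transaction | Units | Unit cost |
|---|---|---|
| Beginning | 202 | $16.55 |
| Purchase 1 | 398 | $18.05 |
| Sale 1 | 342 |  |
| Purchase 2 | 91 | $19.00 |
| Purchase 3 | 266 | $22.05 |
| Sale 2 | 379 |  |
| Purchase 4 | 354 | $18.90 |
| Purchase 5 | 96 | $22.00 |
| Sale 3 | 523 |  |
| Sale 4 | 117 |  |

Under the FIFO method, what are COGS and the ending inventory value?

COGS = $25,911.90; ending inventory = $1,012.00

Sale 1 (342) [FIFO — oldest first]: 202 @ $16.55 + 140 @ $18.05 = $5,870.10
Sale 2 (379) [FIFO — oldest first]: 258 @ $18.05 + 91 @ $19.00 + 30 @ $22.05 = $7,047.40
Sale 3 (523) [FIFO — oldest first]: 236 @ $22.05 + 287 @ $18.90 = $10,628.10
Sale 4 (117) [FIFO — oldest first]: 67 @ $18.90 + 50 @ $22.00 = $2,366.30
Total COGS = $5,870.10 + $7,047.40 + $10,628.10 + $2,366.30 = $25,911.90
Ending inventory: 46 @ $22.00 = $1,012.00
Check: goods available $26,923.90 = COGS $25,911.90 + ending $1,012.00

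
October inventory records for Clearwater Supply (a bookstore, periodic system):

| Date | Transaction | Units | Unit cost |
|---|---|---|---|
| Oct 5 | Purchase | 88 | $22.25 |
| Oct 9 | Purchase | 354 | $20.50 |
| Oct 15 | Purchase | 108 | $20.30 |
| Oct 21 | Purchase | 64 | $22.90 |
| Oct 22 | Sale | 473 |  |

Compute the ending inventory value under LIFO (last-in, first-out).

Oct 22, 473 sold [LIFO — newest first]: 64 @ $22.90 + 108 @ $20.30 + 301 @ $20.50 = $9,828.50
Ending inventory: 88 @ $22.25 + 53 @ $20.50 = $3,044.50
Check: goods available $12,873.00 = COGS $9,828.50 + ending $3,044.50

Ending inventory = $3,044.50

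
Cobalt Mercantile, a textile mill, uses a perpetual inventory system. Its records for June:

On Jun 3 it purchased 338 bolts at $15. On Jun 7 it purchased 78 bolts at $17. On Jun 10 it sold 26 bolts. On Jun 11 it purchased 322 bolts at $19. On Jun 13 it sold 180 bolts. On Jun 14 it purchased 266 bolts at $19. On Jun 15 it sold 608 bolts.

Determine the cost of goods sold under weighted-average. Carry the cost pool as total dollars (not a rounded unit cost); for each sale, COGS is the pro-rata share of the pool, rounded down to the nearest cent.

COGS = $14,209.50

After Jun 3: 338 on hand, pool $5,070.00 (≈ $15.0000 each)
After Jun 7: 416 on hand, pool $6,396.00 (≈ $15.3750 each)
Jun 10, sell 26: 26/416 × $6,396.00 → $399.75
After Jun 11: 712 on hand, pool $12,114.25 (≈ $17.0144 each)
Jun 13, sell 180: 180/712 × $12,114.25 → $3,062.59
After Jun 14: 798 on hand, pool $14,105.66 (≈ $17.6763 each)
Jun 15, sell 608: 608/798 × $14,105.66 → $10,747.16
Total COGS = $399.75 + $3,062.59 + $10,747.16 = $14,209.50
Ending inventory (cost pool remaining) = $3,358.50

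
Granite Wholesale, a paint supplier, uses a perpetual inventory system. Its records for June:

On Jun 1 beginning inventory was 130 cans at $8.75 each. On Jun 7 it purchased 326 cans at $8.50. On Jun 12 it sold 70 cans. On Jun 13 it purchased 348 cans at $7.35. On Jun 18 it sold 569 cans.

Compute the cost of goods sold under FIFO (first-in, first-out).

COGS = $5,253.55

Jun 12, 70 sold [FIFO — oldest first]: 70 @ $8.75 = $612.50
Jun 18, 569 sold [FIFO — oldest first]: 60 @ $8.75 + 326 @ $8.50 + 183 @ $7.35 = $4,641.05
Total COGS = $612.50 + $4,641.05 = $5,253.55
Ending inventory: 165 @ $7.35 = $1,212.75
Check: goods available $6,466.30 = COGS $5,253.55 + ending $1,212.75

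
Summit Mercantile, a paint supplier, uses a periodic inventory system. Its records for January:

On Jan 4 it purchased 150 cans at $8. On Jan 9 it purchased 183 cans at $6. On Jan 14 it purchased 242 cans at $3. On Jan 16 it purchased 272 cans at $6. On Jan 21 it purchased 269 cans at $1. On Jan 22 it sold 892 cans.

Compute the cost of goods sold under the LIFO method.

Jan 22, 892 sold [LIFO — newest first]: 269 @ $1 + 272 @ $6 + 242 @ $3 + 109 @ $6 = $3,281
Ending inventory: 150 @ $8 + 74 @ $6 = $1,644

COGS = $3,281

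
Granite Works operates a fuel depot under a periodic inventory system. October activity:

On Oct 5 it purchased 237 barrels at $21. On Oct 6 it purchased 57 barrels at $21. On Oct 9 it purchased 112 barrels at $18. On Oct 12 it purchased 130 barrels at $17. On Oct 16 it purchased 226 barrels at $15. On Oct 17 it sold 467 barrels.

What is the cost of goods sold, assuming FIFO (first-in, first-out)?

COGS = $9,227

Oct 17, 467 sold [FIFO — oldest first]: 237 @ $21 + 57 @ $21 + 112 @ $18 + 61 @ $17 = $9,227
Ending inventory: 69 @ $17 + 226 @ $15 = $4,563
Check: goods available $13,790 = COGS $9,227 + ending $4,563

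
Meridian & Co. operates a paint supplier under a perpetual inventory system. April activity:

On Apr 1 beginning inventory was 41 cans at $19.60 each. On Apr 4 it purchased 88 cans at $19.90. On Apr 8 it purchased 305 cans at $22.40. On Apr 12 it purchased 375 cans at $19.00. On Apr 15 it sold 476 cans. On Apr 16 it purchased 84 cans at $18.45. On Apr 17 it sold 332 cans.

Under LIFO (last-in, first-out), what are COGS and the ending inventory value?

Apr 15, 476 sold [LIFO — newest first]: 375 @ $19.00 + 101 @ $22.40 = $9,387.40
Apr 17, 332 sold [LIFO — newest first]: 84 @ $18.45 + 204 @ $22.40 + 44 @ $19.90 = $6,995.00
Total COGS = $9,387.40 + $6,995.00 = $16,382.40
Ending inventory: 41 @ $19.60 + 44 @ $19.90 = $1,679.20

COGS = $16,382.40; ending inventory = $1,679.20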